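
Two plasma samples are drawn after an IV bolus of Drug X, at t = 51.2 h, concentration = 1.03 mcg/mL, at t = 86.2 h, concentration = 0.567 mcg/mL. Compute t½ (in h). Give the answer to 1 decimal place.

k = ln(C₁/C₂) / (t₂ − t₁) = ln(1.03/0.567) / (86.2 − 51.2)
  = 0.5970 / 35.00 = 0.01706 h⁻¹
t½ = ln2 / k = 0.693147 / 0.01706 = 40.63 h

40.6 h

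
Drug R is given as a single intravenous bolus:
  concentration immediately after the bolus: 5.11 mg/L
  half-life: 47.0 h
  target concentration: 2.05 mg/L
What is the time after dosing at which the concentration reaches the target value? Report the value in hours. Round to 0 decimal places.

k = ln2 / t½ = 0.693147 / 47.0 = 0.01475 h⁻¹
t = ln(C₀ / C) / k = ln(5.110 / 2.05) / 0.01475
  = ln(2.493) / 0.01475 = 0.9135 / 0.01475 = 61.93 h

62 h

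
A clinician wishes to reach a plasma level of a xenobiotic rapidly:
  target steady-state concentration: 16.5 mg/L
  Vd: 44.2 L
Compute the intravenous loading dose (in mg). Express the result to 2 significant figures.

730 mg

LD = Css × Vd = 16.5 × 44.2 = 729.3 mg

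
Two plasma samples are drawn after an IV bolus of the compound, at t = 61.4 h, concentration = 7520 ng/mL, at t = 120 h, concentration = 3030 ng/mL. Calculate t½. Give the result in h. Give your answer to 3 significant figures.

44.7 h

k = ln(C₁/C₂) / (t₂ − t₁) = ln(7520/3030) / (120 − 61.4)
  = 0.9090 / 58.60 = 0.01551 h⁻¹
t½ = ln2 / k = 0.693147 / 0.01551 = 44.69 h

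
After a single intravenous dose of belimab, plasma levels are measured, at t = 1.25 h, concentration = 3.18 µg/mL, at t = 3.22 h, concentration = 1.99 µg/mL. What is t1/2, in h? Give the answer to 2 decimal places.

k = ln(C₁/C₂) / (t₂ − t₁) = ln(3.18/1.99) / (3.22 − 1.25)
  = 0.4687 / 1.970 = 0.2379 h⁻¹
t½ = ln2 / k = 0.693147 / 0.2379 = 2.914 h

2.91 h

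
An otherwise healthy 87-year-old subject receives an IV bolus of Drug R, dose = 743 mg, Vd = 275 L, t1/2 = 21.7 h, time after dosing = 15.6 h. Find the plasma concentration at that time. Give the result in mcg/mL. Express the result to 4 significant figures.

C₀ = Dose / Vd = 743.0 / 275 = 2.702 mg/L
k = ln2 / t½ = 0.693147 / 21.7 = 0.03194 h⁻¹
C = C₀ · e^(−k·t) = 2.702 × e^(−0.03194 × 15.6)
  = 2.702 × 0.6076 = 1.642 mg/L
(1.642 mg/L = 1.642 mcg/mL)

1.642 mcg/mL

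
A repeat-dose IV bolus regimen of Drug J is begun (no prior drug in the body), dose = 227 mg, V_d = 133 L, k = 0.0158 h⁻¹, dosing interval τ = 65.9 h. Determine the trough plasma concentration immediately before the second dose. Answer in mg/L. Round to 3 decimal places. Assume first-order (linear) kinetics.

0.603 mg/L

C₀ per dose = Dose / Vd = 227 / 133 = 1.707 mg/L
Fraction remaining after one interval: r = e^(−kτ) = e^(−0.01580 × 65.9) = 0.3530
Before dose 2, 1 dose has been given (aged 1τ).
C_trough = C₀ × r = 1.707 × 0.3530 = 0.6026 mg/L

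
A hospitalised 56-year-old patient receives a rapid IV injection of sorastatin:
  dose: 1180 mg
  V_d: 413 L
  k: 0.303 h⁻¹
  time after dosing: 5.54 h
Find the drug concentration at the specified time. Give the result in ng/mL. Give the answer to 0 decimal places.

533 ng/mL

C₀ = Dose / Vd = 1180 / 413 = 2.857 mg/L
C = C₀ · e^(−k·t) = 2.857 × e^(−0.3030 × 5.54)
  = 2.857 × 0.1866 = 0.5331 mg/L
Convert: 0.5331 mg/L × 1000 = 533.1 ng/mL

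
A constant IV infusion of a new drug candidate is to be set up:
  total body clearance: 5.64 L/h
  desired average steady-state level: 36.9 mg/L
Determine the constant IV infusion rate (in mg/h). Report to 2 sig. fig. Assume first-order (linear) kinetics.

At steady state, infusion rate R₀ = Css × CL = 36.9 × 5.640 = 208.1 mg/h

210 mg/h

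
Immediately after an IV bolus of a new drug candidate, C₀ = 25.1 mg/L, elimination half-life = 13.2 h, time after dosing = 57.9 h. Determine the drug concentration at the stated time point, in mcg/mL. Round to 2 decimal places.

1.20 mcg/mL

k = ln2 / t½ = 0.693147 / 13.2 = 0.05251 h⁻¹
C = C₀ · e^(−k·t) = 25.10 × e^(−0.05251 × 57.9)
  = 25.10 × 0.04782 = 1.200 mg/L
(1.200 mg/L = 1.200 mcg/mL)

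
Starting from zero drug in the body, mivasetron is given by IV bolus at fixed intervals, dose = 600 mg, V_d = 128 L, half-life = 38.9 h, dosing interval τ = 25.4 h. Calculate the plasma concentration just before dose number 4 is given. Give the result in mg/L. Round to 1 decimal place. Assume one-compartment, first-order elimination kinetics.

C₀ per dose = Dose / Vd = 600 / 128 = 4.688 mg/L
k = ln2 / t½ = 0.693147 / 38.9 = 0.01782 h⁻¹
Fraction remaining after one interval: r = e^(−kτ) = e^(−0.01782 × 25.4) = 0.6360
Before dose 4, 3 doses have been given (aged 1τ, 2τ, 3τ).
C_trough = C₀ × (r + r² + … + r^3) = C₀ × r(1−r^3)/(1−r)
        = 4.688 × 0.6360 × (1 − 0.2573) / (1 − 0.6360) = 6.084 mg/L

6.1 mg/L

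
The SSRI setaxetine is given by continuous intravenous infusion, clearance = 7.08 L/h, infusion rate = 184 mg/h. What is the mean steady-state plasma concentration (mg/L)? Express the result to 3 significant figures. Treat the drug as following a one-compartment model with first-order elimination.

At steady state Css = R₀ / CL = 184 / 7.080 = 25.99 mg/L

26.0 mg/L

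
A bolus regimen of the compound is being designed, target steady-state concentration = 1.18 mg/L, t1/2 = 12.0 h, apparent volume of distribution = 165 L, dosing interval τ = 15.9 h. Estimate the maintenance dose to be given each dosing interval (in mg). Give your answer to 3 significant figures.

k = ln2 / t½ = 0.693147 / 12.0 = 0.05776 h⁻¹
CL = k × Vd = 0.05776 × 165 = 9.530 L/h
At steady state, Dose/τ = Css × CL.
Dose = Css × CL × τ = 1.18 × 9.530 × 15.9 = 178.8 mg

179 mg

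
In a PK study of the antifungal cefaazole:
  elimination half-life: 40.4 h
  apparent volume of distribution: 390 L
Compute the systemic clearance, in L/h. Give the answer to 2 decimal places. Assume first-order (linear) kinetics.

k = ln2 / t½ = 0.693147 / 40.4 = 0.01716 h⁻¹
CL = k × Vd = 0.01716 × 390 = 6.692 L/h

6.69 L/h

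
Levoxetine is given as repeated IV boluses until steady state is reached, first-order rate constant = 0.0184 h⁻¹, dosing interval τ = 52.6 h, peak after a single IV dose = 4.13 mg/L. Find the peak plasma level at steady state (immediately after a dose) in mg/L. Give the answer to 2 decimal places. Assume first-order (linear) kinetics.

6.66 mg/L

e^(−kτ) = e^(−0.01840 × 52.6) = 0.3799
Accumulation ratio R = 1 / (1 − e^(−kτ)) = 1 / (1 − 0.3799) = 1.613
Steady-state peak = C₀ × R = 4.13 × 1.613 = 6.662 mg/L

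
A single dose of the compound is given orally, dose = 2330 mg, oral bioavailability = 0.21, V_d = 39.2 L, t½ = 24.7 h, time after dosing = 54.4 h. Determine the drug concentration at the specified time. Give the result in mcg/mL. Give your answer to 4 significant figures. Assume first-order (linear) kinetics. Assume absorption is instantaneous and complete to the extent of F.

2.712 mcg/mL

Amount reaching circulation = F × Dose = 0.21 × 2330 = 489.3 mg
C₀ = F·Dose / Vd = 489.3 / 39.2 = 12.48 mg/L
k = ln2 / t½ = 0.693147 / 24.7 = 0.02806 h⁻¹
C = C₀ · e^(−k·t) = 12.48 × e^(−0.02806 × 54.4)
  = 12.48 × 0.2173 = 2.712 mg/L
(2.712 mg/L = 2.712 mcg/mL)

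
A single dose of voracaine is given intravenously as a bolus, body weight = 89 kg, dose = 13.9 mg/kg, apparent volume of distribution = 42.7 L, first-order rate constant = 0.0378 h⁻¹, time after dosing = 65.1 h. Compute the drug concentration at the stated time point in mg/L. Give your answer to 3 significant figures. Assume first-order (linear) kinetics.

Total dose = 13.9 × 89 = 1237 mg
C₀ = Dose / Vd = 1237 / 42.7 = 28.97 mg/L
C = C₀ · e^(−k·t) = 28.97 × e^(−0.03780 × 65.1)
  = 28.97 × 0.08537 = 2.473 mg/L

2.47 mg/L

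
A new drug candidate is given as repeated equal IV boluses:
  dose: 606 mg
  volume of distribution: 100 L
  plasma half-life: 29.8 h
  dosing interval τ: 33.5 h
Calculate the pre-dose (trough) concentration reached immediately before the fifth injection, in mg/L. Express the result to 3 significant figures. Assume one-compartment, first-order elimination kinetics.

C₀ per dose = Dose / Vd = 606 / 100 = 6.060 mg/L
k = ln2 / t½ = 0.693147 / 29.8 = 0.02326 h⁻¹
Fraction remaining after one interval: r = e^(−kτ) = e^(−0.02326 × 33.5) = 0.4588
Before dose 5, 4 doses have been given (aged 1τ, 2τ, 3τ, 4τ).
C_trough = C₀ × (r + r² + … + r^4) = C₀ × r(1−r^4)/(1−r)
        = 6.060 × 0.4588 × (1 − 0.04431) / (1 − 0.4588) = 4.910 mg/L

4.91 mg/L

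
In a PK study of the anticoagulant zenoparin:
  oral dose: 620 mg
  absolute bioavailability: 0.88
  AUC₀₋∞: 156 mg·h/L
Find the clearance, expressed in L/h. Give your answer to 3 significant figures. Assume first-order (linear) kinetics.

3.50 L/h

CL = F·Dose / AUC = 0.88 × 620 / 156 = 3.497 L/h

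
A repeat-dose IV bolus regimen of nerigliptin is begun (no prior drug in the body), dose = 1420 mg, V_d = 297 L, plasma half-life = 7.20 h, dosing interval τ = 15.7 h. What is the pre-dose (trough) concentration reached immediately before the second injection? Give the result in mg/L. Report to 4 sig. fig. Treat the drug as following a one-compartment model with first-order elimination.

C₀ per dose = Dose / Vd = 1420 / 297 = 4.781 mg/L
k = ln2 / t½ = 0.693147 / 7.20 = 0.09627 h⁻¹
Fraction remaining after one interval: r = e^(−kτ) = e^(−0.09627 × 15.7) = 0.2206
Before dose 2, 1 dose has been given (aged 1τ).
C_trough = C₀ × r = 4.781 × 0.2206 = 1.055 mg/L

1.055 mg/L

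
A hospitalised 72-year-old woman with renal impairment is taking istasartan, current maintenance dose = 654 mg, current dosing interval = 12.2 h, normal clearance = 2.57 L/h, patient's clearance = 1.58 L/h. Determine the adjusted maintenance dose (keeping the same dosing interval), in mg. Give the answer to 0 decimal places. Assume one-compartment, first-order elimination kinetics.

402 mg

To keep the same average steady-state level, dosing rate must scale with clearance.
CL ratio = 1.58 / 2.57 = 0.6148
New dose (same interval) = 654 × 0.6148 = 402.1 mg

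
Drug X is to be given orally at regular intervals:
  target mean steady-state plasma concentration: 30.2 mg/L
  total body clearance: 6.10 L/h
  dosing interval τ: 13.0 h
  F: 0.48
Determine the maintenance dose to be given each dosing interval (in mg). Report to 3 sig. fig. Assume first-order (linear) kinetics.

At steady state, F × (Dose/τ) = Css × CL.
Dose = Css × CL × τ / F = 30.2 × 6.100 × 13.0 / 0.48 = 4989 mg

4990 mg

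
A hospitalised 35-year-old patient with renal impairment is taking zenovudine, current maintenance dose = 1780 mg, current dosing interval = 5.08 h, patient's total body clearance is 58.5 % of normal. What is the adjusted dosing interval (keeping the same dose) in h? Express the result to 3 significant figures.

8.68 h

To keep the same average steady-state level, dosing rate must scale with clearance.
CL ratio = 58.5 / 100 = 0.5850
New interval (same dose) = 5.08 / 0.5850 = 8.684 h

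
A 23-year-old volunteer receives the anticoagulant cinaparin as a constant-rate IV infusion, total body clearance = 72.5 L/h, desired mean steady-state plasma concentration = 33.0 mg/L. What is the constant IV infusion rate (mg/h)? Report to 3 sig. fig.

At steady state, infusion rate R₀ = Css × CL = 33.0 × 72.50 = 2393 mg/h

2390 mg/h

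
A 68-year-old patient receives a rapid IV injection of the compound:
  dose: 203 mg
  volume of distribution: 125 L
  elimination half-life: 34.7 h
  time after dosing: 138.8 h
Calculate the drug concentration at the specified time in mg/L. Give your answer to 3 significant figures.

C₀ = Dose / Vd = 203.0 / 125 = 1.624 mg/L
k = ln2 / t½ = 0.693147 / 34.7 = 0.01998 h⁻¹
t / t½ = 138.8 / 34.7 = 4 half-lives
C = C₀ × (1/2)^4 = 1.624 × 0.06250 = 0.1015 mg/L

0.102 mg/L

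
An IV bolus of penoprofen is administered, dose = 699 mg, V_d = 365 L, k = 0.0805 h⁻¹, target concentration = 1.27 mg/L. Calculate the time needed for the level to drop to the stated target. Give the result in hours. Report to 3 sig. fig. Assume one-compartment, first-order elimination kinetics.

C₀ = Dose / Vd = 699.0 / 365 = 1.915 mg/L
t = ln(C₀ / C) / k = ln(1.915 / 1.27) / 0.08050
  = ln(1.508) / 0.08050 = 0.4108 / 0.08050 = 5.103 h

5.10 h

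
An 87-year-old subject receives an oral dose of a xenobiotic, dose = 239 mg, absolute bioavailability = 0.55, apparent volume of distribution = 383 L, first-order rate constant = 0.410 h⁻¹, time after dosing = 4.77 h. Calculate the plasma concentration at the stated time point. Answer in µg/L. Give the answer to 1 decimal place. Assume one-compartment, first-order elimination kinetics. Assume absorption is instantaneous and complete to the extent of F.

Amount reaching circulation = F × Dose = 0.55 × 239.0 = 131.5 mg
C₀ = F·Dose / Vd = 131.5 / 383 = 0.3433 mg/L
C = C₀ · e^(−k·t) = 0.3433 × e^(−0.4100 × 4.77)
  = 0.3433 × 0.1415 = 0.04858 mg/L
Convert: 0.04858 mg/L × 1000 = 48.58 µg/L

48.6 µg/L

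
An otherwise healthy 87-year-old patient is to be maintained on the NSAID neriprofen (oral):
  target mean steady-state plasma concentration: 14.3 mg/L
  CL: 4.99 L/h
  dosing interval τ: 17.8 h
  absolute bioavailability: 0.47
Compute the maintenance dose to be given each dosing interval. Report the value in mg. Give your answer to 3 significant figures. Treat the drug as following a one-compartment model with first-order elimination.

At steady state, F × (Dose/τ) = Css × CL.
Dose = Css × CL × τ / F = 14.3 × 4.990 × 17.8 / 0.47 = 2702 mg

2700 mg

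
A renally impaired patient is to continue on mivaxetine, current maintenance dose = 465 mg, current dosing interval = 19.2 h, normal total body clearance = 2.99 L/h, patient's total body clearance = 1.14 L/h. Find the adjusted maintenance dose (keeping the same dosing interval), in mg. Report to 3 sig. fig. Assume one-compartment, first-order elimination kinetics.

To keep the same average steady-state level, dosing rate must scale with clearance.
CL ratio = 1.14 / 2.99 = 0.3813
New dose (same interval) = 465 × 0.3813 = 177.3 mg

177 mg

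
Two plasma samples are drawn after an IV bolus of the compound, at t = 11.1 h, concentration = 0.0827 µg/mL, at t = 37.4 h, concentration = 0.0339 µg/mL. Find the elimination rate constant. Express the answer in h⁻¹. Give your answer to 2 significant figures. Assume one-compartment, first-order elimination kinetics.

k = ln(C₁/C₂) / (t₂ − t₁) = ln(0.0827/0.0339) / (37.4 − 11.1)
  = 0.8918 / 26.30 = 0.03391 h⁻¹

0.034 h⁻¹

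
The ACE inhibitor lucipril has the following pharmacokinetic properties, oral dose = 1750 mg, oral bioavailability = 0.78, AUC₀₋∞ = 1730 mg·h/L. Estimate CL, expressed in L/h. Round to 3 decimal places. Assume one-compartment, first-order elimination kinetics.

0.789 L/h

CL = F·Dose / AUC = 0.78 × 1750 / 1730 = 0.7890 L/h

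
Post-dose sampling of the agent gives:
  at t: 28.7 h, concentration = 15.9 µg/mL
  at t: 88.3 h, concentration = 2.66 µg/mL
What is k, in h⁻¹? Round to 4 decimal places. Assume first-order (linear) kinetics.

0.0300 h⁻¹

k = ln(C₁/C₂) / (t₂ − t₁) = ln(15.9/2.66) / (88.3 − 28.7)
  = 1.788 / 59.60 = 0.03000 h⁻¹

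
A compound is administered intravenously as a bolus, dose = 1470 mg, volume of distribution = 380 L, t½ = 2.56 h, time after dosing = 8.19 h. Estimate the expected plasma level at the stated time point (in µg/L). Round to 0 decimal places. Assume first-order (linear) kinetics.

421 µg/L

C₀ = Dose / Vd = 1470 / 380 = 3.868 mg/L
k = ln2 / t½ = 0.693147 / 2.56 = 0.2708 h⁻¹
C = C₀ · e^(−k·t) = 3.868 × e^(−0.2708 × 8.19)
  = 3.868 × 0.1088 = 0.4208 mg/L
Convert: 0.4208 mg/L × 1000 = 420.8 µg/L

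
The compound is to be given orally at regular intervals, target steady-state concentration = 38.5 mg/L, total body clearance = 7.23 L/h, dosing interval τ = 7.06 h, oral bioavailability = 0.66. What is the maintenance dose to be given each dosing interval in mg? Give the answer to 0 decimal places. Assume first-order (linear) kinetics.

2978 mg

At steady state, F × (Dose/τ) = Css × CL.
Dose = Css × CL × τ / F = 38.5 × 7.230 × 7.06 / 0.66 = 2978 mg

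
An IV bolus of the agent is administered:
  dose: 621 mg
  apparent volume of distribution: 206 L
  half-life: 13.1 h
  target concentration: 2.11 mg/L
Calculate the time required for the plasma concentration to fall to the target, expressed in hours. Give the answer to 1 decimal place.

C₀ = Dose / Vd = 621.0 / 206 = 3.015 mg/L
k = ln2 / t½ = 0.693147 / 13.1 = 0.05291 h⁻¹
t = ln(C₀ / C) / k = ln(3.015 / 2.11) / 0.05291
  = ln(1.429) / 0.05291 = 0.3570 / 0.05291 = 6.747 h

6.7 h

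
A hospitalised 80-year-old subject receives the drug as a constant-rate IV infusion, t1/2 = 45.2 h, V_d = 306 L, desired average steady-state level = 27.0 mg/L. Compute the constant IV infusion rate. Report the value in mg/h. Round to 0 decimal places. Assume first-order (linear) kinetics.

k = ln2 / t½ = 0.693147 / 45.2 = 0.01534 h⁻¹
CL = k × Vd = 0.01534 × 306 = 4.694 L/h
At steady state, infusion rate R₀ = Css × CL = 27.0 × 4.694 = 126.7 mg/h

127 mg/h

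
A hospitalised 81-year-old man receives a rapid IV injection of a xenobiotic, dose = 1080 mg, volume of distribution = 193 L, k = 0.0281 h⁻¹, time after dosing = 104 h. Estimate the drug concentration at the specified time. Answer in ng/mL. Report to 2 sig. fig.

300 ng/mL

C₀ = Dose / Vd = 1080 / 193 = 5.596 mg/L
C = C₀ · e^(−k·t) = 5.596 × e^(−0.02810 × 104)
  = 5.596 × 0.05380 = 0.3011 mg/L
Convert: 0.3011 mg/L × 1000 = 301.1 ng/mL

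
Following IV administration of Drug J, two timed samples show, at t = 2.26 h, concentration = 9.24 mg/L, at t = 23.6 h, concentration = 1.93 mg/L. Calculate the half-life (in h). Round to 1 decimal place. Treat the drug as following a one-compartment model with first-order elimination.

9.4 h

k = ln(C₁/C₂) / (t₂ − t₁) = ln(9.24/1.93) / (23.6 − 2.26)
  = 1.566 / 21.34 = 0.07338 h⁻¹
t½ = ln2 / k = 0.693147 / 0.07338 = 9.446 h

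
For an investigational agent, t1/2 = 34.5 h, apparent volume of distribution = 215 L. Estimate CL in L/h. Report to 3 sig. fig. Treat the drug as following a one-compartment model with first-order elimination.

k = ln2 / t½ = 0.693147 / 34.5 = 0.02009 h⁻¹
CL = k × Vd = 0.02009 × 215 = 4.319 L/h

4.32 L/h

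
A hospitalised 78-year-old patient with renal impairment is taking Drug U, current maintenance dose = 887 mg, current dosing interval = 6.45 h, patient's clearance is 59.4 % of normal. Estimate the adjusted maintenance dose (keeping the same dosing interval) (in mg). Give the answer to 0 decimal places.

To keep the same average steady-state level, dosing rate must scale with clearance.
CL ratio = 59.4 / 100 = 0.5940
New dose (same interval) = 887 × 0.5940 = 526.9 mg

527 mg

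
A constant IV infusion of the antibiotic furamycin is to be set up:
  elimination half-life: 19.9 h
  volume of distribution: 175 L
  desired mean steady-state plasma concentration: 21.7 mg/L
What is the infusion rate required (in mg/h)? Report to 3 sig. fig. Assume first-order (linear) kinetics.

132 mg/h

k = ln2 / t½ = 0.693147 / 19.9 = 0.03483 h⁻¹
CL = k × Vd = 0.03483 × 175 = 6.095 L/h
At steady state, infusion rate R₀ = Css × CL = 21.7 × 6.095 = 132.3 mg/h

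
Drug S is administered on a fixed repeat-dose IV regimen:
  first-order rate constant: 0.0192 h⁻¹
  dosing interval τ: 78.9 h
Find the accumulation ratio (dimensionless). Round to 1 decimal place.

1.3

e^(−kτ) = e^(−0.01920 × 78.9) = 0.2198
Accumulation ratio R = 1 / (1 − e^(−kτ)) = 1 / (1 − 0.2198) = 1.282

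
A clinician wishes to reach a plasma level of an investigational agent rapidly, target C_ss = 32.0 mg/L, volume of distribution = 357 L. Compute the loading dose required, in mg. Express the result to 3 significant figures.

LD = Css × Vd = 32.0 × 357 = 11420 mg

11400 mg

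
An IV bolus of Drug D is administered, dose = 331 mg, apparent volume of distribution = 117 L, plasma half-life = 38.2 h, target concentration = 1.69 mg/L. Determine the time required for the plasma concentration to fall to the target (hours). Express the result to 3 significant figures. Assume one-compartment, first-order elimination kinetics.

C₀ = Dose / Vd = 331.0 / 117 = 2.829 mg/L
k = ln2 / t½ = 0.693147 / 38.2 = 0.01815 h⁻¹
t = ln(C₀ / C) / k = ln(2.829 / 1.69) / 0.01815
  = ln(1.674) / 0.01815 = 0.5152 / 0.01815 = 28.39 h

28.4 h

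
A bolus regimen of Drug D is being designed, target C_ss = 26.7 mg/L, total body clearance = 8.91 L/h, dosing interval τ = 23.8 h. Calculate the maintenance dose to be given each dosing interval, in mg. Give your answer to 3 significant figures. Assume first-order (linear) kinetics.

At steady state, Dose/τ = Css × CL.
Dose = Css × CL × τ = 26.7 × 8.910 × 23.8 = 5662 mg

5660 mg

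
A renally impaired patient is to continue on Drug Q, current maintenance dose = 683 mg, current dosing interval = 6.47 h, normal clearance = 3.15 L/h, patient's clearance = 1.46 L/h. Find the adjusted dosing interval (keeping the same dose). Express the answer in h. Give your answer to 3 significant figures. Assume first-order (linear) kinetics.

To keep the same average steady-state level, dosing rate must scale with clearance.
CL ratio = 1.46 / 3.15 = 0.4635
New interval (same dose) = 6.47 / 0.4635 = 13.96 h

14.0 h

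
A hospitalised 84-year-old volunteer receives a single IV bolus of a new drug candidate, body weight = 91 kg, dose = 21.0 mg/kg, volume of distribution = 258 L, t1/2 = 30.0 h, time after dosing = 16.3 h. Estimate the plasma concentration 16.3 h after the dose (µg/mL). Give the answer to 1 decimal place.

Total dose = 21.0 × 91 = 1911 mg
C₀ = Dose / Vd = 1911 / 258 = 7.407 mg/L
k = ln2 / t½ = 0.693147 / 30.0 = 0.02310 h⁻¹
C = C₀ · e^(−k·t) = 7.407 × e^(−0.02310 × 16.3)
  = 7.407 × 0.6862 = 5.083 mg/L
(5.083 mg/L = 5.083 µg/mL)

5.1 µg/mL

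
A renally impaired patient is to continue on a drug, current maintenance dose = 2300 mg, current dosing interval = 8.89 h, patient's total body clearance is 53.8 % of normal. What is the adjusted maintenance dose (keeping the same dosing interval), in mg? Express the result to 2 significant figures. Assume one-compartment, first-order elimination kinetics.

1200 mg

To keep the same average steady-state level, dosing rate must scale with clearance.
CL ratio = 53.8 / 100 = 0.5380
New dose (same interval) = 2300 × 0.5380 = 1237 mg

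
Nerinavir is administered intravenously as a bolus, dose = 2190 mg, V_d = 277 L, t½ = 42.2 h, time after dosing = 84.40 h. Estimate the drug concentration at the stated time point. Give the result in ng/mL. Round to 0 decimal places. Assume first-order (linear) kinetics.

C₀ = Dose / Vd = 2190 / 277 = 7.906 mg/L
k = ln2 / t½ = 0.693147 / 42.2 = 0.01643 h⁻¹
t / t½ = 84.40 / 42.2 = 2 half-lives
C = C₀ × (1/2)^2 = 7.906 × 0.2500 = 1.977 mg/L
Convert: 1.977 mg/L × 1000 = 1977 ng/mL

1977 ng/mL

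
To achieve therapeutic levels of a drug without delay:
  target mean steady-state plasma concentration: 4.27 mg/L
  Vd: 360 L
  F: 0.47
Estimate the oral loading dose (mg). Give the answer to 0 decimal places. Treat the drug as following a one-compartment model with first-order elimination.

3271 mg

LD = Css × Vd / F = 4.27 × 360 / 0.47 = 3271 mg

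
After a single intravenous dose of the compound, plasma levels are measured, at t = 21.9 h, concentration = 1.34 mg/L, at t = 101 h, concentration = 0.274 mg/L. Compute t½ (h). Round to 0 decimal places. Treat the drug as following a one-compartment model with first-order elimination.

k = ln(C₁/C₂) / (t₂ − t₁) = ln(1.34/0.274) / (101 − 21.9)
  = 1.587 / 79.10 = 0.02006 h⁻¹
t½ = ln2 / k = 0.693147 / 0.02006 = 34.55 h

35 h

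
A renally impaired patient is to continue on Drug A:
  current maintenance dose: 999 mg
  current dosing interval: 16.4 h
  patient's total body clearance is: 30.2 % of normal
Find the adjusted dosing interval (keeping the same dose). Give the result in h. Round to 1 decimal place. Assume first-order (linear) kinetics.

To keep the same average steady-state level, dosing rate must scale with clearance.
CL ratio = 30.2 / 100 = 0.3020
New interval (same dose) = 16.4 / 0.3020 = 54.30 h

54.3 h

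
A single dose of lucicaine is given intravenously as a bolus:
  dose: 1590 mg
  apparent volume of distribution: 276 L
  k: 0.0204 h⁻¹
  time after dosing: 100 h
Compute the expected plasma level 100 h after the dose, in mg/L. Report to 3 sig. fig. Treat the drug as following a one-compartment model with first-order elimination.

0.749 mg/L

C₀ = Dose / Vd = 1590 / 276 = 5.761 mg/L
C = C₀ · e^(−k·t) = 5.761 × e^(−0.02040 × 100)
  = 5.761 × 0.1300 = 0.7489 mg/L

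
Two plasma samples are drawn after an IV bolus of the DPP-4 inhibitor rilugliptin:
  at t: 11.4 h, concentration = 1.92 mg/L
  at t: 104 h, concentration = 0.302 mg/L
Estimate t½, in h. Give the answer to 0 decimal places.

k = ln(C₁/C₂) / (t₂ − t₁) = ln(1.92/0.302) / (104 − 11.4)
  = 1.850 / 92.60 = 0.01998 h⁻¹
t½ = ln2 / k = 0.693147 / 0.01998 = 34.69 h

35 h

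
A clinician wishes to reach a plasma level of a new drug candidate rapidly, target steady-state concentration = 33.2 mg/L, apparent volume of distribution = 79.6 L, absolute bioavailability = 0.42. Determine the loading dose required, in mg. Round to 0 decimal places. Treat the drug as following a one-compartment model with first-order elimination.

LD = Css × Vd / F = 33.2 × 79.6 / 0.42 = 6292 mg

6292 mg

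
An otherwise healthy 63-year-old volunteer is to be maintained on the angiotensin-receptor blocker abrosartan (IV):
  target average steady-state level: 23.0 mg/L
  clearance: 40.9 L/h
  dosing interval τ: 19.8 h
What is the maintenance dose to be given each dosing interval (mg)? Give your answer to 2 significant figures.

At steady state, Dose/τ = Css × CL.
Dose = Css × CL × τ = 23.0 × 40.90 × 19.8 = 18630 mg

19000 mg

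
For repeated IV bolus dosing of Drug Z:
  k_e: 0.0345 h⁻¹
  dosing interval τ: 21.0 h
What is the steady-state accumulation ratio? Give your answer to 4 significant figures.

1.940

e^(−kτ) = e^(−0.03450 × 21.0) = 0.4846
Accumulation ratio R = 1 / (1 − e^(−kτ)) = 1 / (1 − 0.4846) = 1.940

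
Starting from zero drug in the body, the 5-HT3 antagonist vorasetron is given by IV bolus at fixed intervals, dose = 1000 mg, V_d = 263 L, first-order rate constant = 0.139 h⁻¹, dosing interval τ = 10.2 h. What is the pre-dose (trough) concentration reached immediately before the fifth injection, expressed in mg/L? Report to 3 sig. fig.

1.21 mg/L

C₀ per dose = Dose / Vd = 1000 / 263 = 3.802 mg/L
Fraction remaining after one interval: r = e^(−kτ) = e^(−0.1390 × 10.2) = 0.2422
Before dose 5, 4 doses have been given (aged 1τ, 2τ, 3τ, 4τ).
C_trough = C₀ × (r + r² + … + r^4) = C₀ × r(1−r^4)/(1−r)
        = 3.802 × 0.2422 × (1 − 0.003441) / (1 − 0.2422) = 1.211 mg/L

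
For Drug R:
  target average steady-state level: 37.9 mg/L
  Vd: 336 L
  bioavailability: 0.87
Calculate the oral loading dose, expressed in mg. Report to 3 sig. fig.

14600 mg

LD = Css × Vd / F = 37.9 × 336 / 0.87 = 14640 mg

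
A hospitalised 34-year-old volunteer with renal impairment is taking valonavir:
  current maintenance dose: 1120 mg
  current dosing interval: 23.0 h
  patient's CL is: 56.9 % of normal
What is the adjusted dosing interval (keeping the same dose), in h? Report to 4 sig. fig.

To keep the same average steady-state level, dosing rate must scale with clearance.
CL ratio = 56.9 / 100 = 0.5690
New interval (same dose) = 23.0 / 0.5690 = 40.42 h

40.42 h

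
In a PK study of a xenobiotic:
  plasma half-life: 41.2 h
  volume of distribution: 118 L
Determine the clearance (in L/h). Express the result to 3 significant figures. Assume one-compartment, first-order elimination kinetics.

k = ln2 / t½ = 0.693147 / 41.2 = 0.01682 h⁻¹
CL = k × Vd = 0.01682 × 118 = 1.985 L/h

1.99 L/h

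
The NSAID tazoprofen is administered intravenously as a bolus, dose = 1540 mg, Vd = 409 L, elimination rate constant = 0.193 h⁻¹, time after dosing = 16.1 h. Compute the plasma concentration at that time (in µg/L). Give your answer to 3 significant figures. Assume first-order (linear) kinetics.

168 µg/L

C₀ = Dose / Vd = 1540 / 409 = 3.765 mg/L
C = C₀ · e^(−k·t) = 3.765 × e^(−0.1930 × 16.1)
  = 3.765 × 0.04472 = 0.1684 mg/L
Convert: 0.1684 mg/L × 1000 = 168.4 µg/L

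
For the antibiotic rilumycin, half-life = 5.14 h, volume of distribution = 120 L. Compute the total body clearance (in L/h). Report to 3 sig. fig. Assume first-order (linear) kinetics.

16.2 L/h

k = ln2 / t½ = 0.693147 / 5.14 = 0.1349 h⁻¹
CL = k × Vd = 0.1349 × 120 = 16.19 L/h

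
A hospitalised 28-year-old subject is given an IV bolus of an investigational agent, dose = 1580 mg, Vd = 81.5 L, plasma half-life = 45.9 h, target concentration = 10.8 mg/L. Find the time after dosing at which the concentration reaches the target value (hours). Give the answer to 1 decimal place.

38.7 h

C₀ = Dose / Vd = 1580 / 81.5 = 19.39 mg/L
k = ln2 / t½ = 0.693147 / 45.9 = 0.01510 h⁻¹
t = ln(C₀ / C) / k = ln(19.39 / 10.8) / 0.01510
  = ln(1.795) / 0.01510 = 0.5850 / 0.01510 = 38.74 h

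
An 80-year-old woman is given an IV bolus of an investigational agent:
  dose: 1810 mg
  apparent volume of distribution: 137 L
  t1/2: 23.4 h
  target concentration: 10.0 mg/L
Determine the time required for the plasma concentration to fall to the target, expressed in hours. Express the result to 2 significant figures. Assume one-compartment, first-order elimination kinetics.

9.4 h

C₀ = Dose / Vd = 1810 / 137 = 13.21 mg/L
k = ln2 / t½ = 0.693147 / 23.4 = 0.02962 h⁻¹
t = ln(C₀ / C) / k = ln(13.21 / 10.0) / 0.02962
  = ln(1.321) / 0.02962 = 0.2784 / 0.02962 = 9.399 h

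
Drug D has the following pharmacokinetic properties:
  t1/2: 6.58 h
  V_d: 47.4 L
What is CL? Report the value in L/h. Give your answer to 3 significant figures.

4.99 L/h

k = ln2 / t½ = 0.693147 / 6.58 = 0.1053 h⁻¹
CL = k × Vd = 0.1053 × 47.4 = 4.991 L/h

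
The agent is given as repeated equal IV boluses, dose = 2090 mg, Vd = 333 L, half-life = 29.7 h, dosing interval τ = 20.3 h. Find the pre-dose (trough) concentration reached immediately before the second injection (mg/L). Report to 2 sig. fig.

C₀ per dose = Dose / Vd = 2090 / 333 = 6.276 mg/L
k = ln2 / t½ = 0.693147 / 29.7 = 0.02334 h⁻¹
Fraction remaining after one interval: r = e^(−kτ) = e^(−0.02334 × 20.3) = 0.6226
Before dose 2, 1 dose has been given (aged 1τ).
C_trough = C₀ × r = 6.276 × 0.6226 = 3.907 mg/L

3.9 mg/L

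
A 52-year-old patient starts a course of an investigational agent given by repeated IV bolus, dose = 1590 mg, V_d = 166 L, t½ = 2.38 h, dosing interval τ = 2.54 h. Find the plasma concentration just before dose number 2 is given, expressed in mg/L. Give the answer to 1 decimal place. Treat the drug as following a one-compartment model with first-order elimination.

4.6 mg/L

C₀ per dose = Dose / Vd = 1590 / 166 = 9.578 mg/L
k = ln2 / t½ = 0.693147 / 2.38 = 0.2912 h⁻¹
Fraction remaining after one interval: r = e^(−kτ) = e^(−0.2912 × 2.54) = 0.4773
Before dose 2, 1 dose has been given (aged 1τ).
C_trough = C₀ × r = 9.578 × 0.4773 = 4.572 mg/L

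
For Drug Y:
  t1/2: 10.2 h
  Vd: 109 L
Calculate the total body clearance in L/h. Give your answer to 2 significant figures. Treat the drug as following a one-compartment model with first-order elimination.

k = ln2 / t½ = 0.693147 / 10.2 = 0.06796 h⁻¹
CL = k × Vd = 0.06796 × 109 = 7.408 L/h

7.4 L/h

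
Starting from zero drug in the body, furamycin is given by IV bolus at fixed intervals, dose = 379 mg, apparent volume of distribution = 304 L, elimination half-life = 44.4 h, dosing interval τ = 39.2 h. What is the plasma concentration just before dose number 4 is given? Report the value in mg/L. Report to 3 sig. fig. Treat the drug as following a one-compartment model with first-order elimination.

1.24 mg/L

C₀ per dose = Dose / Vd = 379 / 304 = 1.247 mg/L
k = ln2 / t½ = 0.693147 / 44.4 = 0.01561 h⁻¹
Fraction remaining after one interval: r = e^(−kτ) = e^(−0.01561 × 39.2) = 0.5423
Before dose 4, 3 doses have been given (aged 1τ, 2τ, 3τ).
C_trough = C₀ × (r + r² + … + r^3) = C₀ × r(1−r^3)/(1−r)
        = 1.247 × 0.5423 × (1 − 0.1595) / (1 − 0.5423) = 1.242 mg/L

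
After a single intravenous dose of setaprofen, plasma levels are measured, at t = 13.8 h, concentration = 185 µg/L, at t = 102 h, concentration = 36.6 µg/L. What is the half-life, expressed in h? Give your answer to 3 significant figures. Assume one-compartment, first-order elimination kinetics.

k = ln(C₁/C₂) / (t₂ − t₁) = ln(185/36.6) / (102 − 13.8)
  = 1.620 / 88.20 = 0.01837 h⁻¹
t½ = ln2 / k = 0.693147 / 0.01837 = 37.73 h

37.7 h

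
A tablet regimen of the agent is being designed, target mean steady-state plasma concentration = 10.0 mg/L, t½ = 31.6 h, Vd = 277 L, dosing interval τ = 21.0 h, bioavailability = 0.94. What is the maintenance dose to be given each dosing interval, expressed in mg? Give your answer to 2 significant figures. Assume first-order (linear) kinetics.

k = ln2 / t½ = 0.693147 / 31.6 = 0.02194 h⁻¹
CL = k × Vd = 0.02194 × 277 = 6.077 L/h
At steady state, F × (Dose/τ) = Css × CL.
Dose = Css × CL × τ / F = 10.0 × 6.077 × 21.0 / 0.94 = 1358 mg

1400 mg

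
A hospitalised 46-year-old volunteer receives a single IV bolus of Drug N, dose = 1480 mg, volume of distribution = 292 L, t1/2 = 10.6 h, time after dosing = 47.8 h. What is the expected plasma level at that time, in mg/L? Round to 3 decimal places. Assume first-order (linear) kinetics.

0.223 mg/L

C₀ = Dose / Vd = 1480 / 292 = 5.068 mg/L
k = ln2 / t½ = 0.693147 / 10.6 = 0.06539 h⁻¹
C = C₀ · e^(−k·t) = 5.068 × e^(−0.06539 × 47.8)
  = 5.068 × 0.04391 = 0.2225 mg/L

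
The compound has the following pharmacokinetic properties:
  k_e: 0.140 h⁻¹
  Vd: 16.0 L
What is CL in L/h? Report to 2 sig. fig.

2.2 L/h

CL = k × Vd = 0.140 × 16.0 = 2.240 L/h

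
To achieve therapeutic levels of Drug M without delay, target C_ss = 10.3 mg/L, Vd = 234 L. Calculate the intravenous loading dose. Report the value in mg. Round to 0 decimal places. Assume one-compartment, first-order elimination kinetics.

2410 mg

LD = Css × Vd = 10.3 × 234 = 2410 mg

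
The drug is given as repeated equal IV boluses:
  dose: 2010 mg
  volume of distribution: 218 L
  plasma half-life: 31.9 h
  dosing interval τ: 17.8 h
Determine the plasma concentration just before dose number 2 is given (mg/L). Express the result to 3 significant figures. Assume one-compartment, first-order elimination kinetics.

C₀ per dose = Dose / Vd = 2010 / 218 = 9.220 mg/L
k = ln2 / t½ = 0.693147 / 31.9 = 0.02173 h⁻¹
Fraction remaining after one interval: r = e^(−kτ) = e^(−0.02173 × 17.8) = 0.6792
Before dose 2, 1 dose has been given (aged 1τ).
C_trough = C₀ × r = 9.220 × 0.6792 = 6.262 mg/L

6.26 mg/L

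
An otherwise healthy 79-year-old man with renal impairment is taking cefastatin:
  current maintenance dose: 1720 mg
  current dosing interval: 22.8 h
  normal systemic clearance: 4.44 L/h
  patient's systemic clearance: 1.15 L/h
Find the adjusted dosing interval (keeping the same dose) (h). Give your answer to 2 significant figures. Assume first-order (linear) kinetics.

To keep the same average steady-state level, dosing rate must scale with clearance.
CL ratio = 1.15 / 4.44 = 0.2590
New interval (same dose) = 22.8 / 0.2590 = 88.03 h

88 h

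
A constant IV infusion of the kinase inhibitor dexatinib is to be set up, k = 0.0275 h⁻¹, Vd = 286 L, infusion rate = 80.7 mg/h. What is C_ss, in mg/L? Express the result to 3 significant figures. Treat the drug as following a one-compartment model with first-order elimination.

10.3 mg/L

CL = k × Vd = 0.02750 × 286 = 7.865 L/h
At steady state Css = R₀ / CL = 80.7 / 7.865 = 10.26 mg/L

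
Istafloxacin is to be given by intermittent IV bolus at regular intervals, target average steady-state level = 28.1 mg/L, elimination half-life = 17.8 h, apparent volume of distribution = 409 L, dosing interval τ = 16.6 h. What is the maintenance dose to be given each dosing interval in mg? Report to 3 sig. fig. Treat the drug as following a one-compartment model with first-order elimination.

7430 mg

k = ln2 / t½ = 0.693147 / 17.8 = 0.03894 h⁻¹
CL = k × Vd = 0.03894 × 409 = 15.93 L/h
At steady state, Dose/τ = Css × CL.
Dose = Css × CL × τ = 28.1 × 15.93 × 16.6 = 7431 mg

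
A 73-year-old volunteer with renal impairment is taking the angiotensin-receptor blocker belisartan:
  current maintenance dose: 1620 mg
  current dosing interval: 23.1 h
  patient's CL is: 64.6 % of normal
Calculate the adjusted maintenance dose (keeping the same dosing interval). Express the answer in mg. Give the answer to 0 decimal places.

To keep the same average steady-state level, dosing rate must scale with clearance.
CL ratio = 64.6 / 100 = 0.6460
New dose (same interval) = 1620 × 0.6460 = 1047 mg

1047 mg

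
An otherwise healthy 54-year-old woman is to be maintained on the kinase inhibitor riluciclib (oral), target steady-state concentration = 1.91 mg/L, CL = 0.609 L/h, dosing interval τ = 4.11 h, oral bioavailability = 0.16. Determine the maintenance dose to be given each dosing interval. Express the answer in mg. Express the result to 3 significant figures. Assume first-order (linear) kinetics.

At steady state, F × (Dose/τ) = Css × CL.
Dose = Css × CL × τ / F = 1.91 × 0.6090 × 4.11 / 0.16 = 29.88 mg

29.9 mg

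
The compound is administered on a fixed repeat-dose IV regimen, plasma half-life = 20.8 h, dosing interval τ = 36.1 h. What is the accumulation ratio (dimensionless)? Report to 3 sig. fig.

1.43

k = ln2 / t½ = 0.693147 / 20.8 = 0.03332 h⁻¹
e^(−kτ) = e^(−0.03332 × 36.1) = 0.3003
Accumulation ratio R = 1 / (1 − e^(−kτ)) = 1 / (1 − 0.3003) = 1.429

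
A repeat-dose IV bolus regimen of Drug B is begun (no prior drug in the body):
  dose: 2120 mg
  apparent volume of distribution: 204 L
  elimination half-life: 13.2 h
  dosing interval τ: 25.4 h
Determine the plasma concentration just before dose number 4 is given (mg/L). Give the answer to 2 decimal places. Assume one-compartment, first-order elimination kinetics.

C₀ per dose = Dose / Vd = 2120 / 204 = 10.39 mg/L
k = ln2 / t½ = 0.693147 / 13.2 = 0.05251 h⁻¹
Fraction remaining after one interval: r = e^(−kτ) = e^(−0.05251 × 25.4) = 0.2635
Before dose 4, 3 doses have been given (aged 1τ, 2τ, 3τ).
C_trough = C₀ × (r + r² + … + r^3) = C₀ × r(1−r^3)/(1−r)
        = 10.39 × 0.2635 × (1 − 0.01830) / (1 − 0.2635) = 3.649 mg/L

3.65 mg/L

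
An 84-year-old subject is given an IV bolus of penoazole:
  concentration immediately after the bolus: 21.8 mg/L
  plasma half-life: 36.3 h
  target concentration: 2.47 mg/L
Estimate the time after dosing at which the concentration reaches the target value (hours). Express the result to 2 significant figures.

k = ln2 / t½ = 0.693147 / 36.3 = 0.01909 h⁻¹
t = ln(C₀ / C) / k = ln(21.80 / 2.47) / 0.01909
  = ln(8.826) / 0.01909 = 2.178 / 0.01909 = 114.1 h

110 h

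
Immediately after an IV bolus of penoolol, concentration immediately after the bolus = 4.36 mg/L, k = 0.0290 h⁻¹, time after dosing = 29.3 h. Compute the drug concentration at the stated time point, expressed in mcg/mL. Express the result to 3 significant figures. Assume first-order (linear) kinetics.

1.86 mcg/mL

C = C₀ · e^(−k·t) = 4.360 × e^(−0.02900 × 29.3)
  = 4.360 × 0.4275 = 1.864 mg/L
(1.864 mg/L = 1.864 mcg/mL)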